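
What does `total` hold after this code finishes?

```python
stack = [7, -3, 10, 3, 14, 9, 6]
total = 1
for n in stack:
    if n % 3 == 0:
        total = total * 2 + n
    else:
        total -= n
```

-220

n=7: not %3==0, total = 1-7 = -6
n=-3: %3==0, total = (-6)*2+(-3) = -15
n=10: not %3==0, total = (-15)-10 = -25
n=3: %3==0, total = (-25)*2+3 = -47
n=14: not %3==0, total = (-47)-14 = -61
n=9: %3==0, total = (-61)*2+9 = -113
n=6: %3==0, total = (-113)*2+6 = -220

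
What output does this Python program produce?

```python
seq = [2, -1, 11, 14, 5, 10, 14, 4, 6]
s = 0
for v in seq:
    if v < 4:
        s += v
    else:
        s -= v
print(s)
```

-63

v=2: <4, s = 0+2 = 2
v=-1: <4, s = 2+(-1) = 1
v=11: not <4, s = 1-11 = -10
v=14: not <4, s = (-10)-14 = -24
v=5: not <4, s = (-24)-5 = -29
v=10: not <4, s = (-29)-10 = -39
v=14: not <4, s = (-39)-14 = -53
v=4: not <4, s = (-53)-4 = -57
v=6: not <4, s = (-57)-6 = -63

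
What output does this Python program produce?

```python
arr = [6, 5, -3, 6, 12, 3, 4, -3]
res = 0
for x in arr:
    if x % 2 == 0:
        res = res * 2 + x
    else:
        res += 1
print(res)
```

x=6: even, res = 0*2+6 = 6
x=5: not even, res = 6+1 = 7
x=-3: not even, res = 7+1 = 8
x=6: even, res = 8*2+6 = 22
x=12: even, res = 22*2+12 = 56
x=3: not even, res = 56+1 = 57
x=4: even, res = 57*2+4 = 118
x=-3: not even, res = 118+1 = 119

119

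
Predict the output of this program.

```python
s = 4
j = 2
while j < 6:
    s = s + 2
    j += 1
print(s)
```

12

j=2: s = 4+2 = 6
j=3: s = 6+2 = 8
j=4: s = 8+2 = 10
j=5: s = 10+2 = 12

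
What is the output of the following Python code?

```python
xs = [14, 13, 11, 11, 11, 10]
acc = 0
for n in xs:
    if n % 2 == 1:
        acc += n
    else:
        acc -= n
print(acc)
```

n=14: not odd, acc = 0-14 = -14
n=13: odd, acc = (-14)+13 = -1
n=11: odd, acc = (-1)+11 = 10
n=11: odd, acc = 10+11 = 21
n=11: odd, acc = 21+11 = 32
n=10: not odd, acc = 32-10 = 22

22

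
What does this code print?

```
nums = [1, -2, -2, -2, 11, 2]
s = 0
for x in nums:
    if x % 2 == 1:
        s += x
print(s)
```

x=1: odd, s = 0+1 = 1
x=-2: not odd
x=-2: not odd
x=-2: not odd
x=11: odd, s = 1+11 = 12
x=2: not odd

12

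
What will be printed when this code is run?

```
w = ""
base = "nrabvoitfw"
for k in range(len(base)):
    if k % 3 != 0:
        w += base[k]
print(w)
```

k=0: skip
k=1: add 'r' → 'r'
k=2: add 'a' → 'ra'
k=3: skip
k=4: add 'v' → 'rav'
k=5: add 'o' → 'ravo'
k=6: skip
k=7: add 't' → 'ravot'
k=8: add 'f' → 'ravotf'
k=9: skip

ravotf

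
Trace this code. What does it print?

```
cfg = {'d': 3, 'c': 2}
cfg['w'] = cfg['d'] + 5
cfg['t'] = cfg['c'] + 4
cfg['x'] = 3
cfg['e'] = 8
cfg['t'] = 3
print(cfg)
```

cfg['w'] = cfg['d']+5 = 8 → {'d': 3, 'c': 2, 'w': 8}
cfg['t'] = cfg['c']+4 = 6 → {'d': 3, 'c': 2, 'w': 8, 't': 6}
cfg['x'] = 3 → {'d': 3, 'c': 2, 'w': 8, 't': 6, 'x': 3}
cfg['e'] = 8 → {'d': 3, 'c': 2, 'w': 8, 't': 6, 'x': 3, 'e': 8}
cfg['t'] = 3 → {'d': 3, 'c': 2, 'w': 8, 't': 3, 'x': 3, 'e': 8}

{'d': 3, 'c': 2, 'w': 8, 't': 3, 'x': 3, 'e': 8}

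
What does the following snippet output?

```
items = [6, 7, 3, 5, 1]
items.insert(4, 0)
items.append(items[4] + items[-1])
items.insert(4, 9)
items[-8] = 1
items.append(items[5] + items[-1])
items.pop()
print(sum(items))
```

insert 0 at 4 → [6, 7, 3, 5, 0, 1]
append items[4]+items[-1] = 0+1 = 1 → [6, 7, 3, 5, 0, 1, 1]
insert 9 at 4 → [6, 7, 3, 5, 9, 0, 1, 1]
items[-8] = 1 → [1, 7, 3, 5, 9, 0, 1, 1]
append items[5]+items[-1] = 0+1 = 1 → [1, 7, 3, 5, 9, 0, 1, 1, 1]
pop() removes 1 → [1, 7, 3, 5, 9, 0, 1, 1]
sum = 27

27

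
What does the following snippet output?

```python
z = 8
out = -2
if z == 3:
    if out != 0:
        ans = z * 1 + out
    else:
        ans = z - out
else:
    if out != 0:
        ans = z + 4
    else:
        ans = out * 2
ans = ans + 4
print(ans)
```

16

z=8, out=-2
z == 3 is False; out != 0 is True
→ ans = z + 4 = 12
ans = 12+4 = 16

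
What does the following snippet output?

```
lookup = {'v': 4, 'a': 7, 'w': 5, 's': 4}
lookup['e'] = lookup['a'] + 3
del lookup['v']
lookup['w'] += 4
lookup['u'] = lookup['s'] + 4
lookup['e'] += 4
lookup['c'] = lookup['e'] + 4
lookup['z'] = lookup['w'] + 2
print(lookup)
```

lookup['e'] = lookup['a']+3 = 10 → {'v': 4, 'a': 7, 'w': 5, 's': 4, 'e': 10}
del 'v' → {'a': 7, 'w': 5, 's': 4, 'e': 10}
lookup['w'] = 5+4 = 9 → {'a': 7, 'w': 9, 's': 4, 'e': 10}
lookup['u'] = lookup['s']+4 = 8 → {'a': 7, 'w': 9, 's': 4, 'e': 10, 'u': 8}
lookup['e'] = 10+4 = 14 → {'a': 7, 'w': 9, 's': 4, 'e': 14, 'u': 8}
lookup['c'] = lookup['e']+4 = 18 → {'a': 7, 'w': 9, 's': 4, 'e': 14, 'u': 8, 'c': 18}
lookup['z'] = lookup['w']+2 = 11 → {'a': 7, 'w': 9, 's': 4, 'e': 14, 'u': 8, 'c': 18, 'z': 11}

{'a': 7, 'w': 9, 's': 4, 'e': 14, 'u': 8, 'c': 18, 'z': 11}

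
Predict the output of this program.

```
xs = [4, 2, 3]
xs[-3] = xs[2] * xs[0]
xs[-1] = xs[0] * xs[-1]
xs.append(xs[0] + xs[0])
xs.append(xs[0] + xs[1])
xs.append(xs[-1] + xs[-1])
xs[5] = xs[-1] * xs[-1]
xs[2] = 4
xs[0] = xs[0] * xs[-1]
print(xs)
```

[9408, 2, 4, 24, 14, 784]

xs[-3] = xs[2]*xs[0] = 3*4 = 12 → [12, 2, 3]
xs[-1] = xs[0]*xs[-1] = 12*3 = 36 → [12, 2, 36]
append xs[0]+xs[0] = 12+12 = 24 → [12, 2, 36, 24]
append xs[0]+xs[1] = 12+2 = 14 → [12, 2, 36, 24, 14]
append xs[-1]+xs[-1] = 14+14 = 28 → [12, 2, 36, 24, 14, 28]
xs[5] = xs[-1]*xs[-1] = 28*28 = 784 → [12, 2, 36, 24, 14, 784]
xs[2] = 4 → [12, 2, 4, 24, 14, 784]
xs[0] = xs[0]*xs[-1] = 12*784 = 9408 → [9408, 2, 4, 24, 14, 784]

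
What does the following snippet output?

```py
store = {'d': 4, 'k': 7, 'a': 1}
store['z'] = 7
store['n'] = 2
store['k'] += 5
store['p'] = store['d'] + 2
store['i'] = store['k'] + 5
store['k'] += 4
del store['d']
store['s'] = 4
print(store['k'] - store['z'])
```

9

store['z'] = 7 → {'d': 4, 'k': 7, 'a': 1, 'z': 7}
store['n'] = 2 → {'d': 4, 'k': 7, 'a': 1, 'z': 7, 'n': 2}
store['k'] = 7+5 = 12 → {'d': 4, 'k': 12, 'a': 1, 'z': 7, 'n': 2}
store['p'] = store['d']+2 = 6 → {'d': 4, 'k': 12, 'a': 1, 'z': 7, 'n': 2, 'p': 6}
store['i'] = store['k']+5 = 17 → {'d': 4, 'k': 12, 'a': 1, 'z': 7, 'n': 2, 'p': 6, 'i': 17}
store['k'] = 12+4 = 16 → {'d': 4, 'k': 16, 'a': 1, 'z': 7, 'n': 2, 'p': 6, 'i': 17}
del 'd' → {'k': 16, 'a': 1, 'z': 7, 'n': 2, 'p': 6, 'i': 17}
store['s'] = 4 → {'k': 16, 'a': 1, 'z': 7, 'n': 2, 'p': 6, 'i': 17, 's': 4}
store['k']-store['z'] = 16-7 = 9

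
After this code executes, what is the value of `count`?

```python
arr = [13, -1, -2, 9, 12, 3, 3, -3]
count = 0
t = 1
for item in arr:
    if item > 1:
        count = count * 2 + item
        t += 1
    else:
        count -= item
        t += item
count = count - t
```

item=13: >1, count = 0*2+13 = 13; t=2
item=-1: not >1, count = 13-(-1) = 14; t=1
item=-2: not >1, count = 14-(-2) = 16; t=-1
item=9: >1, count = 16*2+9 = 41; t=0
item=12: >1, count = 41*2+12 = 94; t=1
item=3: >1, count = 94*2+3 = 191; t=2
item=3: >1, count = 191*2+3 = 385; t=3
item=-3: not >1, count = 385-(-3) = 388; t=0
count-t = 388-0 = 388

388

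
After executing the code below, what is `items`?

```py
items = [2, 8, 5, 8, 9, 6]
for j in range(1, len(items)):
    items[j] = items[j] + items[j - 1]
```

j=1: items[1] = 8+2 = 10 → [2, 10, 5, 8, 9, 6]
j=2: items[2] = 5+10 = 15 → [2, 10, 15, 8, 9, 6]
j=3: items[3] = 8+15 = 23 → [2, 10, 15, 23, 9, 6]
j=4: items[4] = 9+23 = 32 → [2, 10, 15, 23, 32, 6]
j=5: items[5] = 6+32 = 38 → [2, 10, 15, 23, 32, 38]

[2, 10, 15, 23, 32, 38]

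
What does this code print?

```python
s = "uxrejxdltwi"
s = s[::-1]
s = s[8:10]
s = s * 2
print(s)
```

rxrx

reverse → 'iwtldxjerxu'
slice [8:10] → 'rx'
repeat ×2 → 'rxrx'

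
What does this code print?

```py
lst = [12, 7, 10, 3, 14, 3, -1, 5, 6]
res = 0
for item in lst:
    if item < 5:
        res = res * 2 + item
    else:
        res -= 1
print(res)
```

-13

item=12: not <5, res = 0-1 = -1
item=7: not <5, res = (-1)-1 = -2
item=10: not <5, res = (-2)-1 = -3
item=3: <5, res = (-3)*2+3 = -3
item=14: not <5, res = (-3)-1 = -4
item=3: <5, res = (-4)*2+3 = -5
item=-1: <5, res = (-5)*2+(-1) = -11
item=5: not <5, res = (-11)-1 = -12
item=6: not <5, res = (-12)-1 = -13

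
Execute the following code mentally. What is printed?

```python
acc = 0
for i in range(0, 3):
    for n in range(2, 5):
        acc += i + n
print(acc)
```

36

i=0,n=2: acc = 0+2 = 2
i=0,n=3: acc = 2+3 = 5
i=0,n=4: acc = 5+4 = 9
i=1,n=2: acc = 9+3 = 12
i=1,n=3: acc = 12+4 = 16
i=1,n=4: acc = 16+5 = 21
i=2,n=2: acc = 21+4 = 25
i=2,n=3: acc = 25+5 = 30
i=2,n=4: acc = 30+6 = 36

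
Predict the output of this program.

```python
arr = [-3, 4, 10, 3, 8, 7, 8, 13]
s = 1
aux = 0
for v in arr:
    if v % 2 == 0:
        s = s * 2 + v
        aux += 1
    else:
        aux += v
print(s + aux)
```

v=-3: not even; aux=-3
v=4: even, s = 1*2+4 = 6; aux=-2
v=10: even, s = 6*2+10 = 22; aux=-1
v=3: not even; aux=2
v=8: even, s = 22*2+8 = 52; aux=3
v=7: not even; aux=10
v=8: even, s = 52*2+8 = 112; aux=11
v=13: not even; aux=24
s+aux = 112+24 = 136

136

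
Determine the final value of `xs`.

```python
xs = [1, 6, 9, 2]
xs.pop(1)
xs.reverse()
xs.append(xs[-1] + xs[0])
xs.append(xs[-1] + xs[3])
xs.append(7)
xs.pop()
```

[2, 9, 1, 3, 6]

pop(1) removes 6 → [1, 9, 2]
reverse → [2, 9, 1]
append xs[-1]+xs[0] = 1+2 = 3 → [2, 9, 1, 3]
append xs[-1]+xs[3] = 3+3 = 6 → [2, 9, 1, 3, 6]
append 7 → [2, 9, 1, 3, 6, 7]
pop() removes 7 → [2, 9, 1, 3, 6]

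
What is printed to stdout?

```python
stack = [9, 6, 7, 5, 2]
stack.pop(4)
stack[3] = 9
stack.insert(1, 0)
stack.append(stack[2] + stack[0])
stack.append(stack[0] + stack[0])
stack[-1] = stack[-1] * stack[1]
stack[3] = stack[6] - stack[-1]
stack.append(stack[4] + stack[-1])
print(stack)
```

[9, 0, 6, 0, 9, 15, 0, 9]

pop(4) removes 2 → [9, 6, 7, 5]
stack[3] = 9 → [9, 6, 7, 9]
insert 0 at 1 → [9, 0, 6, 7, 9]
append stack[2]+stack[0] = 6+9 = 15 → [9, 0, 6, 7, 9, 15]
append stack[0]+stack[0] = 9+9 = 18 → [9, 0, 6, 7, 9, 15, 18]
stack[-1] = stack[-1]*stack[1] = 18*0 = 0 → [9, 0, 6, 7, 9, 15, 0]
stack[3] = stack[6]-stack[-1] = 0-0 = 0 → [9, 0, 6, 0, 9, 15, 0]
append stack[4]+stack[-1] = 9+0 = 9 → [9, 0, 6, 0, 9, 15, 0, 9]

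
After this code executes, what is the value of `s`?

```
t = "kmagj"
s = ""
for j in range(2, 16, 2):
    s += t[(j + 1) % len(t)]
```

'gkajmgk'

j=2: add t[3]='g' → 'g'
j=4: add t[0]='k' → 'gk'
j=6: add t[2]='a' → 'gka'
j=8: add t[4]='j' → 'gkaj'
j=10: add t[1]='m' → 'gkajm'
j=12: add t[3]='g' → 'gkajmg'
j=14: add t[0]='k' → 'gkajmgk'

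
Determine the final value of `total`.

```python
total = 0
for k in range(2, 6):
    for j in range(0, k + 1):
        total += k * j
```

k=2,j=0: total = 0+0 = 0
k=2,j=1: total = 0+2 = 2
k=2,j=2: total = 2+4 = 6
k=3,j=0: total = 6+0 = 6
k=3,j=1: total = 6+3 = 9
k=3,j=2: total = 9+6 = 15
k=3,j=3: total = 15+9 = 24
k=4,j=0: total = 24+0 = 24
k=4,j=1: total = 24+4 = 28
k=4,j=2: total = 28+8 = 36
k=4,j=3: total = 36+12 = 48
k=4,j=4: total = 48+16 = 64
k=5,j=0: total = 64+0 = 64
k=5,j=1: total = 64+5 = 69
k=5,j=2: total = 69+10 = 79
k=5,j=3: total = 79+15 = 94
k=5,j=4: total = 94+20 = 114
k=5,j=5: total = 114+25 = 139

139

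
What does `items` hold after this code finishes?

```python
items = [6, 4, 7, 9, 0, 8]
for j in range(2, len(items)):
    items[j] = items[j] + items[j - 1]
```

[6, 4, 11, 20, 20, 28]

j=2: items[2] = 7+4 = 11 → [6, 4, 11, 9, 0, 8]
j=3: items[3] = 9+11 = 20 → [6, 4, 11, 20, 0, 8]
j=4: items[4] = 0+20 = 20 → [6, 4, 11, 20, 20, 8]
j=5: items[5] = 8+20 = 28 → [6, 4, 11, 20, 20, 28]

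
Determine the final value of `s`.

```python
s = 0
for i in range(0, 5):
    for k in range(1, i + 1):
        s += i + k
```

50

i=1,k=1: s = 0+2 = 2
i=2,k=1: s = 2+3 = 5
i=2,k=2: s = 5+4 = 9
i=3,k=1: s = 9+4 = 13
i=3,k=2: s = 13+5 = 18
i=3,k=3: s = 18+6 = 24
i=4,k=1: s = 24+5 = 29
i=4,k=2: s = 29+6 = 35
i=4,k=3: s = 35+7 = 42
i=4,k=4: s = 42+8 = 50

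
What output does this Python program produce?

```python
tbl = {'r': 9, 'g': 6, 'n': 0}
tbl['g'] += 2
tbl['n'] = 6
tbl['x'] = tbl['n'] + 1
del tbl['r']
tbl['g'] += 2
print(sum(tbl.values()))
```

23

tbl['g'] = 6+2 = 8 → {'r': 9, 'g': 8, 'n': 0}
tbl['n'] = 6 → {'r': 9, 'g': 8, 'n': 6}
tbl['x'] = tbl['n']+1 = 7 → {'r': 9, 'g': 8, 'n': 6, 'x': 7}
del 'r' → {'g': 8, 'n': 6, 'x': 7}
tbl['g'] = 8+2 = 10 → {'g': 10, 'n': 6, 'x': 7}
sum of values = 23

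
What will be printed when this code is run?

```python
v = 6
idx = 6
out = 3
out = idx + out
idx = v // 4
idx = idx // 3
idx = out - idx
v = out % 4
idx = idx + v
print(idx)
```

10

out = 6+3 = 9
idx = 6//4 = 1
idx = 1//3 = 0
idx = 9-0 = 9
v = 9%4 = 1
idx = 9+1 = 10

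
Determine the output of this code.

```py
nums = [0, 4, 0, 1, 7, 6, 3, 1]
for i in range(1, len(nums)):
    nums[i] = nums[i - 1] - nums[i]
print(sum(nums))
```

i=1: nums[1] = 0-4 = -4 → [0, -4, 0, 1, 7, 6, 3, 1]
i=2: nums[2] = (-4)-0 = -4 → [0, -4, -4, 1, 7, 6, 3, 1]
i=3: nums[3] = (-4)-1 = -5 → [0, -4, -4, -5, 7, 6, 3, 1]
i=4: nums[4] = (-5)-7 = -12 → [0, -4, -4, -5, -12, 6, 3, 1]
i=5: nums[5] = (-12)-6 = -18 → [0, -4, -4, -5, -12, -18, 3, 1]
i=6: nums[6] = (-18)-3 = -21 → [0, -4, -4, -5, -12, -18, -21, 1]
i=7: nums[7] = (-21)-1 = -22 → [0, -4, -4, -5, -12, -18, -21, -22]
sum = -86

-86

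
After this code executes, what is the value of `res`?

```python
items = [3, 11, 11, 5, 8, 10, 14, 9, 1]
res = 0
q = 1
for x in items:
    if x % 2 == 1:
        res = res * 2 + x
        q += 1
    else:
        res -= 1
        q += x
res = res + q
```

426

x=3: odd, res = 0*2+3 = 3; q=2
x=11: odd, res = 3*2+11 = 17; q=3
x=11: odd, res = 17*2+11 = 45; q=4
x=5: odd, res = 45*2+5 = 95; q=5
x=8: not odd, res = 95-1 = 94; q=13
x=10: not odd, res = 94-1 = 93; q=23
x=14: not odd, res = 93-1 = 92; q=37
x=9: odd, res = 92*2+9 = 193; q=38
x=1: odd, res = 193*2+1 = 387; q=39
res+q = 387+39 = 426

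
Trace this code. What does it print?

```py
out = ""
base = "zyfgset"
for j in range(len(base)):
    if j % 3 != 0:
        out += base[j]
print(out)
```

yfse

j=0: skip
j=1: add 'y' → 'y'
j=2: add 'f' → 'yf'
j=3: skip
j=4: add 's' → 'yfs'
j=5: add 'e' → 'yfse'
j=6: skip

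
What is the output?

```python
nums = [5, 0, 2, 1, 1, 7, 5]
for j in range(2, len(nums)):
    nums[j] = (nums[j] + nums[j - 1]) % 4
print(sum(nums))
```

j=2: nums[2] = (2+0)%4 = 2 → [5, 0, 2, 1, 1, 7, 5]
j=3: nums[3] = (1+2)%4 = 3 → [5, 0, 2, 3, 1, 7, 5]
j=4: nums[4] = (1+3)%4 = 0 → [5, 0, 2, 3, 0, 7, 5]
j=5: nums[5] = (7+0)%4 = 3 → [5, 0, 2, 3, 0, 3, 5]
j=6: nums[6] = (5+3)%4 = 0 → [5, 0, 2, 3, 0, 3, 0]
sum = 13

13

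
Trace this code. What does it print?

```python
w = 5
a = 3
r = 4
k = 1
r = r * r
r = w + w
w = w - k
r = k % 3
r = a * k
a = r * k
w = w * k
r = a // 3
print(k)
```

1

r = 4*4 = 16
r = 5+5 = 10
w = 5-1 = 4
r = 1%3 = 1
r = 3*1 = 3
a = 3*1 = 3
w = 4*1 = 4
r = 3//3 = 1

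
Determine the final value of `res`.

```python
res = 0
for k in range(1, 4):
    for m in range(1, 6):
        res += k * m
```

90

k=1,m=1: res = 0+1 = 1
k=1,m=2: res = 1+2 = 3
k=1,m=3: res = 3+3 = 6
k=1,m=4: res = 6+4 = 10
k=1,m=5: res = 10+5 = 15
k=2,m=1: res = 15+2 = 17
k=2,m=2: res = 17+4 = 21
k=2,m=3: res = 21+6 = 27
k=2,m=4: res = 27+8 = 35
k=2,m=5: res = 35+10 = 45
k=3,m=1: res = 45+3 = 48
k=3,m=2: res = 48+6 = 54
k=3,m=3: res = 54+9 = 63
k=3,m=4: res = 63+12 = 75
k=3,m=5: res = 75+15 = 90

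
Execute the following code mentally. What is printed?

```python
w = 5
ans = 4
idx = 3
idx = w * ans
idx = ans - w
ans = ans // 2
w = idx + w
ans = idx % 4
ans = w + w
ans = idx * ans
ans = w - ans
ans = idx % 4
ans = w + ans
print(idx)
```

idx = 5*4 = 20
idx = 4-5 = -1
ans = 4//2 = 2
w = (-1)+5 = 4
ans = (-1)%4 = 3
ans = 4+4 = 8
ans = (-1)*8 = -8
ans = 4-(-8) = 12
ans = (-1)%4 = 3
ans = 4+3 = 7

-1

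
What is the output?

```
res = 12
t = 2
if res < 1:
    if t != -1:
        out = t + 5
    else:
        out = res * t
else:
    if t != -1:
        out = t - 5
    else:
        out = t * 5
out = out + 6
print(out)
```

res=12, t=2
res < 1 is False; t != -1 is True
→ out = t - 5 = -3
out = (-3)+6 = 3

3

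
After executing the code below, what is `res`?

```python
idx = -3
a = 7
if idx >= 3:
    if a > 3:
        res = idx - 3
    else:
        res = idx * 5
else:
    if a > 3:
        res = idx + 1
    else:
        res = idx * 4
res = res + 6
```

4

idx=-3, a=7
idx >= 3 is False; a > 3 is True
→ res = idx + 1 = -2
res = (-2)+6 = 4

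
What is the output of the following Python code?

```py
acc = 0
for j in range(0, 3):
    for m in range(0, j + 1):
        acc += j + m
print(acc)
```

j=0,m=0: acc = 0+0 = 0
j=1,m=0: acc = 0+1 = 1
j=1,m=1: acc = 1+2 = 3
j=2,m=0: acc = 3+2 = 5
j=2,m=1: acc = 5+3 = 8
j=2,m=2: acc = 8+4 = 12

12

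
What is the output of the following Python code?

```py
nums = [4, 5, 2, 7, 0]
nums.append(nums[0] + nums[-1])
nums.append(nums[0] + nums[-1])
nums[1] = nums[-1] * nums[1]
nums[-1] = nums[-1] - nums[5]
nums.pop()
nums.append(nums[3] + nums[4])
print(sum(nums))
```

64

append nums[0]+nums[-1] = 4+0 = 4 → [4, 5, 2, 7, 0, 4]
append nums[0]+nums[-1] = 4+4 = 8 → [4, 5, 2, 7, 0, 4, 8]
nums[1] = nums[-1]*nums[1] = 8*5 = 40 → [4, 40, 2, 7, 0, 4, 8]
nums[-1] = nums[-1]-nums[5] = 8-4 = 4 → [4, 40, 2, 7, 0, 4, 4]
pop() removes 4 → [4, 40, 2, 7, 0, 4]
append nums[3]+nums[4] = 7+0 = 7 → [4, 40, 2, 7, 0, 4, 7]
sum = 64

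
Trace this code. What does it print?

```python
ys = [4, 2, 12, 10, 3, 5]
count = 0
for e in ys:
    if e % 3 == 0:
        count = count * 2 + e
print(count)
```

e=4: not %3==0
e=2: not %3==0
e=12: %3==0, count = 0*2+12 = 12
e=10: not %3==0
e=3: %3==0, count = 12*2+3 = 27
e=5: not %3==0

27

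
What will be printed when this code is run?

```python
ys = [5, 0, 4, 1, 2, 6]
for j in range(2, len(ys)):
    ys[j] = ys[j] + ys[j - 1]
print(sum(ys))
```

j=2: ys[2] = 4+0 = 4 → [5, 0, 4, 1, 2, 6]
j=3: ys[3] = 1+4 = 5 → [5, 0, 4, 5, 2, 6]
j=4: ys[4] = 2+5 = 7 → [5, 0, 4, 5, 7, 6]
j=5: ys[5] = 6+7 = 13 → [5, 0, 4, 5, 7, 13]
sum = 34

34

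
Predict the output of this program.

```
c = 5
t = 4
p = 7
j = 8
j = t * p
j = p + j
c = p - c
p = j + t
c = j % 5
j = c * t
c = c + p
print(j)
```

0

j = 4*7 = 28
j = 7+28 = 35
c = 7-5 = 2
p = 35+4 = 39
c = 35%5 = 0
j = 0*4 = 0
c = 0+39 = 39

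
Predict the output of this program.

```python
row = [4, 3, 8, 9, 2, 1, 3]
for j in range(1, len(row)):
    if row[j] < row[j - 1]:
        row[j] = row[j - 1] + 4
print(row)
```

[4, 8, 8, 9, 13, 17, 21]

j=1: 3<4, row[1] = 4+4 = 8 → [4, 8, 8, 9, 2, 1, 3]
j=2: 8>=8, unchanged → [4, 8, 8, 9, 2, 1, 3]
j=3: 9>=8, unchanged → [4, 8, 8, 9, 2, 1, 3]
j=4: 2<9, row[4] = 9+4 = 13 → [4, 8, 8, 9, 13, 1, 3]
j=5: 1<13, row[5] = 13+4 = 17 → [4, 8, 8, 9, 13, 17, 3]
j=6: 3<17, row[6] = 17+4 = 21 → [4, 8, 8, 9, 13, 17, 21]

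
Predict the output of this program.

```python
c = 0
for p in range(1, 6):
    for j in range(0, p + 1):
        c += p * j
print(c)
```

p=1,j=0: c = 0+0 = 0
p=1,j=1: c = 0+1 = 1
p=2,j=0: c = 1+0 = 1
p=2,j=1: c = 1+2 = 3
p=2,j=2: c = 3+4 = 7
p=3,j=0: c = 7+0 = 7
p=3,j=1: c = 7+3 = 10
p=3,j=2: c = 10+6 = 16
p=3,j=3: c = 16+9 = 25
p=4,j=0: c = 25+0 = 25
p=4,j=1: c = 25+4 = 29
p=4,j=2: c = 29+8 = 37
p=4,j=3: c = 37+12 = 49
p=4,j=4: c = 49+16 = 65
p=5,j=0: c = 65+0 = 65
p=5,j=1: c = 65+5 = 70
p=5,j=2: c = 70+10 = 80
p=5,j=3: c = 80+15 = 95
p=5,j=4: c = 95+20 = 115
p=5,j=5: c = 115+25 = 140

140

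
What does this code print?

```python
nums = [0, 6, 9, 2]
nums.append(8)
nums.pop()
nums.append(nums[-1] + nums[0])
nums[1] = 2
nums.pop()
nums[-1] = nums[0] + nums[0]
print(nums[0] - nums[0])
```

0

append 8 → [0, 6, 9, 2, 8]
pop() removes 8 → [0, 6, 9, 2]
append nums[-1]+nums[0] = 2+0 = 2 → [0, 6, 9, 2, 2]
nums[1] = 2 → [0, 2, 9, 2, 2]
pop() removes 2 → [0, 2, 9, 2]
nums[-1] = nums[0]+nums[0] = 0+0 = 0 → [0, 2, 9, 0]
nums[0]-nums[0] = 0-0 = 0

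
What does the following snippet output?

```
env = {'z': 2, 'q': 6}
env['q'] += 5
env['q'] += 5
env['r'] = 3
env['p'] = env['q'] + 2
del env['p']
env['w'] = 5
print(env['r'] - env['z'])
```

1

env['q'] = 6+5 = 11 → {'z': 2, 'q': 11}
env['q'] = 11+5 = 16 → {'z': 2, 'q': 16}
env['r'] = 3 → {'z': 2, 'q': 16, 'r': 3}
env['p'] = env['q']+2 = 18 → {'z': 2, 'q': 16, 'r': 3, 'p': 18}
del 'p' → {'z': 2, 'q': 16, 'r': 3}
env['w'] = 5 → {'z': 2, 'q': 16, 'r': 3, 'w': 5}
env['r']-env['z'] = 3-2 = 1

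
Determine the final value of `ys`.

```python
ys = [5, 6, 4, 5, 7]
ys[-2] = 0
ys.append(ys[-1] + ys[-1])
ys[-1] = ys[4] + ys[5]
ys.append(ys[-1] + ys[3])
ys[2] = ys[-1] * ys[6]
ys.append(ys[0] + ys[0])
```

[5, 6, 441, 0, 7, 21, 21, 10]

ys[-2] = 0 → [5, 6, 4, 0, 7]
append ys[-1]+ys[-1] = 7+7 = 14 → [5, 6, 4, 0, 7, 14]
ys[-1] = ys[4]+ys[5] = 7+14 = 21 → [5, 6, 4, 0, 7, 21]
append ys[-1]+ys[3] = 21+0 = 21 → [5, 6, 4, 0, 7, 21, 21]
ys[2] = ys[-1]*ys[6] = 21*21 = 441 → [5, 6, 441, 0, 7, 21, 21]
append ys[0]+ys[0] = 5+5 = 10 → [5, 6, 441, 0, 7, 21, 21, 10]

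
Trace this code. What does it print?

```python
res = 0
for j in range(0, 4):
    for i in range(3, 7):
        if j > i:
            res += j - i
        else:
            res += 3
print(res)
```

48

j=0,i=3: not 0>3, res = 0+3 = 3
j=0,i=4: not 0>4, res = 3+3 = 6
j=0,i=5: not 0>5, res = 6+3 = 9
j=0,i=6: not 0>6, res = 9+3 = 12
j=1,i=3: not 1>3, res = 12+3 = 15
j=1,i=4: not 1>4, res = 15+3 = 18
j=1,i=5: not 1>5, res = 18+3 = 21
j=1,i=6: not 1>6, res = 21+3 = 24
j=2,i=3: not 2>3, res = 24+3 = 27
j=2,i=4: not 2>4, res = 27+3 = 30
j=2,i=5: not 2>5, res = 30+3 = 33
j=2,i=6: not 2>6, res = 33+3 = 36
j=3,i=3: not 3>3, res = 36+3 = 39
j=3,i=4: not 3>4, res = 39+3 = 42
j=3,i=5: not 3>5, res = 42+3 = 45
j=3,i=6: not 3>6, res = 45+3 = 48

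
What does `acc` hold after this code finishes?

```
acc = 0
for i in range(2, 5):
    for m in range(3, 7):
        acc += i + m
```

90

i=2,m=3: acc = 0+5 = 5
i=2,m=4: acc = 5+6 = 11
i=2,m=5: acc = 11+7 = 18
i=2,m=6: acc = 18+8 = 26
i=3,m=3: acc = 26+6 = 32
i=3,m=4: acc = 32+7 = 39
i=3,m=5: acc = 39+8 = 47
i=3,m=6: acc = 47+9 = 56
i=4,m=3: acc = 56+7 = 63
i=4,m=4: acc = 63+8 = 71
i=4,m=5: acc = 71+9 = 80
i=4,m=6: acc = 80+10 = 90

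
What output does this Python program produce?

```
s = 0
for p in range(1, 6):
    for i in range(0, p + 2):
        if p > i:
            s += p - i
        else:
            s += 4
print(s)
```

p=1,i=0: 1>0, s = 0+1 = 1
p=1,i=1: not 1>1, s = 1+4 = 5
p=1,i=2: not 1>2, s = 5+4 = 9
p=2,i=0: 2>0, s = 9+2 = 11
p=2,i=1: 2>1, s = 11+1 = 12
p=2,i=2: not 2>2, s = 12+4 = 16
p=2,i=3: not 2>3, s = 16+4 = 20
p=3,i=0: 3>0, s = 20+3 = 23
p=3,i=1: 3>1, s = 23+2 = 25
p=3,i=2: 3>2, s = 25+1 = 26
p=3,i=3: not 3>3, s = 26+4 = 30
p=3,i=4: not 3>4, s = 30+4 = 34
p=4,i=0: 4>0, s = 34+4 = 38
p=4,i=1: 4>1, s = 38+3 = 41
p=4,i=2: 4>2, s = 41+2 = 43
p=4,i=3: 4>3, s = 43+1 = 44
p=4,i=4: not 4>4, s = 44+4 = 48
p=4,i=5: not 4>5, s = 48+4 = 52
p=5,i=0: 5>0, s = 52+5 = 57
p=5,i=1: 5>1, s = 57+4 = 61
p=5,i=2: 5>2, s = 61+3 = 64
p=5,i=3: 5>3, s = 64+2 = 66
p=5,i=4: 5>4, s = 66+1 = 67
p=5,i=5: not 5>5, s = 67+4 = 71
p=5,i=6: not 5>6, s = 71+4 = 75

75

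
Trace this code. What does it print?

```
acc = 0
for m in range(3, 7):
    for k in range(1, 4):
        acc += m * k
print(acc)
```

m=3,k=1: acc = 0+3 = 3
m=3,k=2: acc = 3+6 = 9
m=3,k=3: acc = 9+9 = 18
m=4,k=1: acc = 18+4 = 22
m=4,k=2: acc = 22+8 = 30
m=4,k=3: acc = 30+12 = 42
m=5,k=1: acc = 42+5 = 47
m=5,k=2: acc = 47+10 = 57
m=5,k=3: acc = 57+15 = 72
m=6,k=1: acc = 72+6 = 78
m=6,k=2: acc = 78+12 = 90
m=6,k=3: acc = 90+18 = 108

108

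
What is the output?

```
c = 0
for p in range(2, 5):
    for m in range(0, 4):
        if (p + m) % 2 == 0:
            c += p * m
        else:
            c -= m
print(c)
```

p=2,m=0: even sum, c = 0+0 = 0
p=2,m=1: odd sum, c = 0-1 = -1
p=2,m=2: even sum, c = (-1)+4 = 3
p=2,m=3: odd sum, c = 3-3 = 0
p=3,m=0: odd sum, c = 0-0 = 0
p=3,m=1: even sum, c = 0+3 = 3
p=3,m=2: odd sum, c = 3-2 = 1
p=3,m=3: even sum, c = 1+9 = 10
p=4,m=0: even sum, c = 10+0 = 10
p=4,m=1: odd sum, c = 10-1 = 9
p=4,m=2: even sum, c = 9+8 = 17
p=4,m=3: odd sum, c = 17-3 = 14

14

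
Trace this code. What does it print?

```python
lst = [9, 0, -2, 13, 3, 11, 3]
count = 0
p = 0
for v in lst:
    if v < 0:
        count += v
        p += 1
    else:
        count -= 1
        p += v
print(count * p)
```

-320

v=9: not <0, count = 0-1 = -1; p=9
v=0: not <0, count = (-1)-1 = -2; p=9
v=-2: <0, count = (-2)+(-2) = -4; p=10
v=13: not <0, count = (-4)-1 = -5; p=23
v=3: not <0, count = (-5)-1 = -6; p=26
v=11: not <0, count = (-6)-1 = -7; p=37
v=3: not <0, count = (-7)-1 = -8; p=40
count*p = (-8)*40 = -320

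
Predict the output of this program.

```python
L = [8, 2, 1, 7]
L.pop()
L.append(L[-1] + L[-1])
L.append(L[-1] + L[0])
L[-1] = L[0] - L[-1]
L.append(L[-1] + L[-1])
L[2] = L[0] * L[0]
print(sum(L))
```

pop() removes 7 → [8, 2, 1]
append L[-1]+L[-1] = 1+1 = 2 → [8, 2, 1, 2]
append L[-1]+L[0] = 2+8 = 10 → [8, 2, 1, 2, 10]
L[-1] = L[0]-L[-1] = 8-10 = -2 → [8, 2, 1, 2, -2]
append L[-1]+L[-1] = (-2)+(-2) = -4 → [8, 2, 1, 2, -2, -4]
L[2] = L[0]*L[0] = 8*8 = 64 → [8, 2, 64, 2, -2, -4]
sum = 70

70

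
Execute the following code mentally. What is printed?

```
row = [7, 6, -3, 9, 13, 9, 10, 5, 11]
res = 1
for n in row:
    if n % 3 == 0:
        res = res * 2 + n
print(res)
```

79

n=7: not %3==0
n=6: %3==0, res = 1*2+6 = 8
n=-3: %3==0, res = 8*2+(-3) = 13
n=9: %3==0, res = 13*2+9 = 35
n=13: not %3==0
n=9: %3==0, res = 35*2+9 = 79
n=10: not %3==0
n=5: not %3==0
n=11: not %3==0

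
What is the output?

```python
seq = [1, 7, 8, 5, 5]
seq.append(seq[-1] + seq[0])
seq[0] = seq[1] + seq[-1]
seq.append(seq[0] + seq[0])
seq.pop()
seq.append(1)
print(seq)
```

[13, 7, 8, 5, 5, 6, 1]

append seq[-1]+seq[0] = 5+1 = 6 → [1, 7, 8, 5, 5, 6]
seq[0] = seq[1]+seq[-1] = 7+6 = 13 → [13, 7, 8, 5, 5, 6]
append seq[0]+seq[0] = 13+13 = 26 → [13, 7, 8, 5, 5, 6, 26]
pop() removes 26 → [13, 7, 8, 5, 5, 6]
append 1 → [13, 7, 8, 5, 5, 6, 1]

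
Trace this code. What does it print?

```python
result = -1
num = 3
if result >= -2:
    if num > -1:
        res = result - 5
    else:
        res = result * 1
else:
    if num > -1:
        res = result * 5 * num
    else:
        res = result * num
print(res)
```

result=-1, num=3
result >= -2 is True; num > -1 is True
→ res = result - 5 = -6

-6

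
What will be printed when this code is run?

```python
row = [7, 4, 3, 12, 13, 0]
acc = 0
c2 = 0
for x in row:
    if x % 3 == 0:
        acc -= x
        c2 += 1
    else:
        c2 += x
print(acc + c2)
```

x=7: not %3==0; c2=7
x=4: not %3==0; c2=11
x=3: %3==0, acc = 0-3 = -3; c2=12
x=12: %3==0, acc = (-3)-12 = -15; c2=13
x=13: not %3==0; c2=26
x=0: %3==0, acc = (-15)-0 = -15; c2=27
acc+c2 = (-15)+27 = 12

12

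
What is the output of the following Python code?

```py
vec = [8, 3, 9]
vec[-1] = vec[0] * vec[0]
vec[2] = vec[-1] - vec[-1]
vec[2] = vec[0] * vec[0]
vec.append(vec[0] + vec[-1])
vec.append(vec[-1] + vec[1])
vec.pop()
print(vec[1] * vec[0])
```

vec[-1] = vec[0]*vec[0] = 8*8 = 64 → [8, 3, 64]
vec[2] = vec[-1]-vec[-1] = 64-64 = 0 → [8, 3, 0]
vec[2] = vec[0]*vec[0] = 8*8 = 64 → [8, 3, 64]
append vec[0]+vec[-1] = 8+64 = 72 → [8, 3, 64, 72]
append vec[-1]+vec[1] = 72+3 = 75 → [8, 3, 64, 72, 75]
pop() removes 75 → [8, 3, 64, 72]
vec[1]*vec[0] = 3*8 = 24

24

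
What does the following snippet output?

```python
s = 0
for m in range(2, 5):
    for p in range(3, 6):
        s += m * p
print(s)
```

m=2,p=3: s = 0+6 = 6
m=2,p=4: s = 6+8 = 14
m=2,p=5: s = 14+10 = 24
m=3,p=3: s = 24+9 = 33
m=3,p=4: s = 33+12 = 45
m=3,p=5: s = 45+15 = 60
m=4,p=3: s = 60+12 = 72
m=4,p=4: s = 72+16 = 88
m=4,p=5: s = 88+20 = 108

108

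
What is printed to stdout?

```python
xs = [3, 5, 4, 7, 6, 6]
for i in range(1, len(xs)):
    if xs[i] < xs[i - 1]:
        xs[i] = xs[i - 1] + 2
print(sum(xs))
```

42

i=1: 5>=3, unchanged → [3, 5, 4, 7, 6, 6]
i=2: 4<5, xs[2] = 5+2 = 7 → [3, 5, 7, 7, 6, 6]
i=3: 7>=7, unchanged → [3, 5, 7, 7, 6, 6]
i=4: 6<7, xs[4] = 7+2 = 9 → [3, 5, 7, 7, 9, 6]
i=5: 6<9, xs[5] = 9+2 = 11 → [3, 5, 7, 7, 9, 11]
sum = 42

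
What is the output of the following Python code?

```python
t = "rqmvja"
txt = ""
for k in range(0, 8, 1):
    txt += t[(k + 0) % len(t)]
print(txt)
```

k=0: add t[0]='r' → 'r'
k=1: add t[1]='q' → 'rq'
k=2: add t[2]='m' → 'rqm'
k=3: add t[3]='v' → 'rqmv'
k=4: add t[4]='j' → 'rqmvj'
k=5: add t[5]='a' → 'rqmvja'
k=6: add t[0]='r' → 'rqmvjar'
k=7: add t[1]='q' → 'rqmvjarq'

rqmvjarq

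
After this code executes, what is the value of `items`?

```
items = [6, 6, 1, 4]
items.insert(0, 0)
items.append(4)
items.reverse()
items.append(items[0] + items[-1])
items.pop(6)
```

[4, 4, 1, 6, 6, 0]

insert 0 at 0 → [0, 6, 6, 1, 4]
append 4 → [0, 6, 6, 1, 4, 4]
reverse → [4, 4, 1, 6, 6, 0]
append items[0]+items[-1] = 4+0 = 4 → [4, 4, 1, 6, 6, 0, 4]
pop(6) removes 4 → [4, 4, 1, 6, 6, 0]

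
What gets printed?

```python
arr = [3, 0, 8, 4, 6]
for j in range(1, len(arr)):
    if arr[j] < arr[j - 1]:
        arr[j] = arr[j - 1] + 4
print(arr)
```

[3, 7, 8, 12, 16]

j=1: 0<3, arr[1] = 3+4 = 7 → [3, 7, 8, 4, 6]
j=2: 8>=7, unchanged → [3, 7, 8, 4, 6]
j=3: 4<8, arr[3] = 8+4 = 12 → [3, 7, 8, 12, 6]
j=4: 6<12, arr[4] = 12+4 = 16 → [3, 7, 8, 12, 16]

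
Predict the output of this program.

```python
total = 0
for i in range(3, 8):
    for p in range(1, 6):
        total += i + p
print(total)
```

i=3,p=1: total = 0+4 = 4
i=3,p=2: total = 4+5 = 9
i=3,p=3: total = 9+6 = 15
i=3,p=4: total = 15+7 = 22
i=3,p=5: total = 22+8 = 30
i=4,p=1: total = 30+5 = 35
i=4,p=2: total = 35+6 = 41
i=4,p=3: total = 41+7 = 48
i=4,p=4: total = 48+8 = 56
i=4,p=5: total = 56+9 = 65
i=5,p=1: total = 65+6 = 71
i=5,p=2: total = 71+7 = 78
i=5,p=3: total = 78+8 = 86
i=5,p=4: total = 86+9 = 95
i=5,p=5: total = 95+10 = 105
i=6,p=1: total = 105+7 = 112
i=6,p=2: total = 112+8 = 120
i=6,p=3: total = 120+9 = 129
i=6,p=4: total = 129+10 = 139
i=6,p=5: total = 139+11 = 150
i=7,p=1: total = 150+8 = 158
i=7,p=2: total = 158+9 = 167
i=7,p=3: total = 167+10 = 177
i=7,p=4: total = 177+11 = 188
i=7,p=5: total = 188+12 = 200

200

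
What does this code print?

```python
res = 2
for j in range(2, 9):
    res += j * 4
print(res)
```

j=2: res = 2+2*4 = 10
j=3: res = 10+3*4 = 22
j=4: res = 22+4*4 = 38
j=5: res = 38+5*4 = 58
j=6: res = 58+6*4 = 82
j=7: res = 82+7*4 = 110
j=8: res = 110+8*4 = 142

142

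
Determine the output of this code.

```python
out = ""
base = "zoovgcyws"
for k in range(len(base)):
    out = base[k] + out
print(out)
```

k=0: prepend 'z' → 'z'
k=1: prepend 'o' → 'oz'
k=2: prepend 'o' → 'ooz'
k=3: prepend 'v' → 'vooz'
k=4: prepend 'g' → 'gvooz'
k=5: prepend 'c' → 'cgvooz'
k=6: prepend 'y' → 'ycgvooz'
k=7: prepend 'w' → 'wycgvooz'
k=8: prepend 's' → 'swycgvooz'

swycgvooz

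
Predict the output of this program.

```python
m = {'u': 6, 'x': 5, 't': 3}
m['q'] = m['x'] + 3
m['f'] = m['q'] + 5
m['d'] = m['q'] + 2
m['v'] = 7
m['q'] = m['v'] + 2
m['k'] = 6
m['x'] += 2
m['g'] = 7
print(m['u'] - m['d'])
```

m['q'] = m['x']+3 = 8 → {'u': 6, 'x': 5, 't': 3, 'q': 8}
m['f'] = m['q']+5 = 13 → {'u': 6, 'x': 5, 't': 3, 'q': 8, 'f': 13}
m['d'] = m['q']+2 = 10 → {'u': 6, 'x': 5, 't': 3, 'q': 8, 'f': 13, 'd': 10}
m['v'] = 7 → {'u': 6, 'x': 5, 't': 3, 'q': 8, 'f': 13, 'd': 10, 'v': 7}
m['q'] = m['v']+2 = 9 → {'u': 6, 'x': 5, 't': 3, 'q': 9, 'f': 13, 'd': 10, 'v': 7}
m['k'] = 6 → {'u': 6, 'x': 5, 't': 3, 'q': 9, 'f': 13, 'd': 10, 'v': 7, 'k': 6}
m['x'] = 5+2 = 7 → {'u': 6, 'x': 7, 't': 3, 'q': 9, 'f': 13, 'd': 10, 'v': 7, 'k': 6}
m['g'] = 7 → {'u': 6, 'x': 7, 't': 3, 'q': 9, 'f': 13, 'd': 10, 'v': 7, 'k': 6, 'g': 7}
m['u']-m['d'] = 6-10 = -4

-4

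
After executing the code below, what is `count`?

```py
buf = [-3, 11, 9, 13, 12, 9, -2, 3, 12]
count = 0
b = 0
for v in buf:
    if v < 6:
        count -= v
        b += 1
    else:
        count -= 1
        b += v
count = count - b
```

-73

v=-3: <6, count = 0-(-3) = 3; b=1
v=11: not <6, count = 3-1 = 2; b=12
v=9: not <6, count = 2-1 = 1; b=21
v=13: not <6, count = 1-1 = 0; b=34
v=12: not <6, count = 0-1 = -1; b=46
v=9: not <6, count = (-1)-1 = -2; b=55
v=-2: <6, count = (-2)-(-2) = 0; b=56
v=3: <6, count = 0-3 = -3; b=57
v=12: not <6, count = (-3)-1 = -4; b=69
count-b = (-4)-69 = -73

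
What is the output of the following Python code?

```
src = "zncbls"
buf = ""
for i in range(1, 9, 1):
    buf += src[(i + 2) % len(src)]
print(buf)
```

blszncbl

i=1: add src[3]='b' → 'b'
i=2: add src[4]='l' → 'bl'
i=3: add src[5]='s' → 'bls'
i=4: add src[0]='z' → 'blsz'
i=5: add src[1]='n' → 'blszn'
i=6: add src[2]='c' → 'blsznc'
i=7: add src[3]='b' → 'blszncb'
i=8: add src[4]='l' → 'blszncbl'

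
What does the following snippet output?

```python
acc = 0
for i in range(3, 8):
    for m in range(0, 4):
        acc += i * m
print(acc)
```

150

i=3,m=0: acc = 0+0 = 0
i=3,m=1: acc = 0+3 = 3
i=3,m=2: acc = 3+6 = 9
i=3,m=3: acc = 9+9 = 18
i=4,m=0: acc = 18+0 = 18
i=4,m=1: acc = 18+4 = 22
i=4,m=2: acc = 22+8 = 30
i=4,m=3: acc = 30+12 = 42
i=5,m=0: acc = 42+0 = 42
i=5,m=1: acc = 42+5 = 47
i=5,m=2: acc = 47+10 = 57
i=5,m=3: acc = 57+15 = 72
i=6,m=0: acc = 72+0 = 72
i=6,m=1: acc = 72+6 = 78
i=6,m=2: acc = 78+12 = 90
i=6,m=3: acc = 90+18 = 108
i=7,m=0: acc = 108+0 = 108
i=7,m=1: acc = 108+7 = 115
i=7,m=2: acc = 115+14 = 129
i=7,m=3: acc = 129+21 = 150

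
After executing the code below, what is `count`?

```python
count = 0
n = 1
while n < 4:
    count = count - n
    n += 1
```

n=1: count = 0-1 = -1
n=2: count = (-1)-2 = -3
n=3: count = (-3)-3 = -6

-6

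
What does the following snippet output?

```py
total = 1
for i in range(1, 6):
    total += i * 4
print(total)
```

61

i=1: total = 1+1*4 = 5
i=2: total = 5+2*4 = 13
i=3: total = 13+3*4 = 25
i=4: total = 25+4*4 = 41
i=5: total = 41+5*4 = 61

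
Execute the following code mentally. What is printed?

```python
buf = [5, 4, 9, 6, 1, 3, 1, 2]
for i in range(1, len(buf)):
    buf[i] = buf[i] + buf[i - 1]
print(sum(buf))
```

i=1: buf[1] = 4+5 = 9 → [5, 9, 9, 6, 1, 3, 1, 2]
i=2: buf[2] = 9+9 = 18 → [5, 9, 18, 6, 1, 3, 1, 2]
i=3: buf[3] = 6+18 = 24 → [5, 9, 18, 24, 1, 3, 1, 2]
i=4: buf[4] = 1+24 = 25 → [5, 9, 18, 24, 25, 3, 1, 2]
i=5: buf[5] = 3+25 = 28 → [5, 9, 18, 24, 25, 28, 1, 2]
i=6: buf[6] = 1+28 = 29 → [5, 9, 18, 24, 25, 28, 29, 2]
i=7: buf[7] = 2+29 = 31 → [5, 9, 18, 24, 25, 28, 29, 31]
sum = 169

169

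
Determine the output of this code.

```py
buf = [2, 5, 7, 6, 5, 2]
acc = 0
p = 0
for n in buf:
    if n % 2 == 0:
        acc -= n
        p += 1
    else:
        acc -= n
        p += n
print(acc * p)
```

n=2: even, acc = 0-2 = -2; p=1
n=5: not even, acc = (-2)-5 = -7; p=6
n=7: not even, acc = (-7)-7 = -14; p=13
n=6: even, acc = (-14)-6 = -20; p=14
n=5: not even, acc = (-20)-5 = -25; p=19
n=2: even, acc = (-25)-2 = -27; p=20
acc*p = (-27)*20 = -540

-540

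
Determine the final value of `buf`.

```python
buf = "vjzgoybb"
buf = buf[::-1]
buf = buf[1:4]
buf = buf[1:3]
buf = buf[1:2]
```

reverse → 'bbyogzjv'
slice [1:4] → 'byo'
slice [1:3] → 'yo'
slice [1:2] → 'o'

'o'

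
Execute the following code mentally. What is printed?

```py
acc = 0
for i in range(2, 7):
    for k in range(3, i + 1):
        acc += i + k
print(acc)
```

90

i=3,k=3: acc = 0+6 = 6
i=4,k=3: acc = 6+7 = 13
i=4,k=4: acc = 13+8 = 21
i=5,k=3: acc = 21+8 = 29
i=5,k=4: acc = 29+9 = 38
i=5,k=5: acc = 38+10 = 48
i=6,k=3: acc = 48+9 = 57
i=6,k=4: acc = 57+10 = 67
i=6,k=5: acc = 67+11 = 78
i=6,k=6: acc = 78+12 = 90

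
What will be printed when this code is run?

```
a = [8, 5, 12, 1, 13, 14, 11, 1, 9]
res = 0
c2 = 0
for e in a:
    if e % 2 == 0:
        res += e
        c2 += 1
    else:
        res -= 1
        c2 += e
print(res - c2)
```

e=8: even, res = 0+8 = 8; c2=1
e=5: not even, res = 8-1 = 7; c2=6
e=12: even, res = 7+12 = 19; c2=7
e=1: not even, res = 19-1 = 18; c2=8
e=13: not even, res = 18-1 = 17; c2=21
e=14: even, res = 17+14 = 31; c2=22
e=11: not even, res = 31-1 = 30; c2=33
e=1: not even, res = 30-1 = 29; c2=34
e=9: not even, res = 29-1 = 28; c2=43
res-c2 = 28-43 = -15

-15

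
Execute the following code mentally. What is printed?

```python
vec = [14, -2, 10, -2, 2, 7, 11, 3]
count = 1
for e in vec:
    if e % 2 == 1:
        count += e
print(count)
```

e=14: not odd
e=-2: not odd
e=10: not odd
e=-2: not odd
e=2: not odd
e=7: odd, count = 1+7 = 8
e=11: odd, count = 8+11 = 19
e=3: odd, count = 19+3 = 22

22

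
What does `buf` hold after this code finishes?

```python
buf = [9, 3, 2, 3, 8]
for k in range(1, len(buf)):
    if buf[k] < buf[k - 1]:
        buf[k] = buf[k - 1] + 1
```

[9, 10, 11, 12, 13]

k=1: 3<9, buf[1] = 9+1 = 10 → [9, 10, 2, 3, 8]
k=2: 2<10, buf[2] = 10+1 = 11 → [9, 10, 11, 3, 8]
k=3: 3<11, buf[3] = 11+1 = 12 → [9, 10, 11, 12, 8]
k=4: 8<12, buf[4] = 12+1 = 13 → [9, 10, 11, 12, 13]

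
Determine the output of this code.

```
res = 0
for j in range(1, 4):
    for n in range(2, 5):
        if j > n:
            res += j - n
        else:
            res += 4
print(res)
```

33

j=1,n=2: not 1>2, res = 0+4 = 4
j=1,n=3: not 1>3, res = 4+4 = 8
j=1,n=4: not 1>4, res = 8+4 = 12
j=2,n=2: not 2>2, res = 12+4 = 16
j=2,n=3: not 2>3, res = 16+4 = 20
j=2,n=4: not 2>4, res = 20+4 = 24
j=3,n=2: 3>2, res = 24+1 = 25
j=3,n=3: not 3>3, res = 25+4 = 29
j=3,n=4: not 3>4, res = 29+4 = 33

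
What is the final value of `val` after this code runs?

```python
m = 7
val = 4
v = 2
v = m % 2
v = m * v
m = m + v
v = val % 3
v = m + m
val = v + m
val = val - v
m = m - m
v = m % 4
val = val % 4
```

v = 7%2 = 1
v = 7*1 = 7
m = 7+7 = 14
v = 4%3 = 1
v = 14+14 = 28
val = 28+14 = 42
val = 42-28 = 14
m = 14-14 = 0
v = 0%4 = 0
val = 14%4 = 2

2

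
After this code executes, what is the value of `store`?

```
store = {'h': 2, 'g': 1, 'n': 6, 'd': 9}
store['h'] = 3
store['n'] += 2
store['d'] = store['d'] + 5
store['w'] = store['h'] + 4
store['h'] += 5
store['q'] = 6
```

{'h': 8, 'g': 1, 'n': 8, 'd': 14, 'w': 7, 'q': 6}

store['h'] = 3 → {'h': 3, 'g': 1, 'n': 6, 'd': 9}
store['n'] = 6+2 = 8 → {'h': 3, 'g': 1, 'n': 8, 'd': 9}
store['d'] = store['d']+5 = 14 → {'h': 3, 'g': 1, 'n': 8, 'd': 14}
store['w'] = store['h']+4 = 7 → {'h': 3, 'g': 1, 'n': 8, 'd': 14, 'w': 7}
store['h'] = 3+5 = 8 → {'h': 8, 'g': 1, 'n': 8, 'd': 14, 'w': 7}
store['q'] = 6 → {'h': 8, 'g': 1, 'n': 8, 'd': 14, 'w': 7, 'q': 6}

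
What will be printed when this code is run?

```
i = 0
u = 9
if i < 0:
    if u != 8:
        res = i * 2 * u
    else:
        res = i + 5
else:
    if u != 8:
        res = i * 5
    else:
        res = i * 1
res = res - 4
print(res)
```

i=0, u=9
i < 0 is False; u != 8 is True
→ res = i * 5 = 0
res = 0-4 = -4

-4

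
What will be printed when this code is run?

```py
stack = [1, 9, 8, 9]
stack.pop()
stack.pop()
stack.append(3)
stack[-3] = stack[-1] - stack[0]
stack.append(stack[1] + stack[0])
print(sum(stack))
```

pop() removes 9 → [1, 9, 8]
pop() removes 8 → [1, 9]
append 3 → [1, 9, 3]
stack[-3] = stack[-1]-stack[0] = 3-1 = 2 → [2, 9, 3]
append stack[1]+stack[0] = 9+2 = 11 → [2, 9, 3, 11]
sum = 25

25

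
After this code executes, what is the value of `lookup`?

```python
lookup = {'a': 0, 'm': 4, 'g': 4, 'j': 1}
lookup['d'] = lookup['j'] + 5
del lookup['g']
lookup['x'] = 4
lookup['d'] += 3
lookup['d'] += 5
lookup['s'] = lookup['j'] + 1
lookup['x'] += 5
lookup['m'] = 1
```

{'a': 0, 'm': 1, 'j': 1, 'd': 14, 'x': 9, 's': 2}

lookup['d'] = lookup['j']+5 = 6 → {'a': 0, 'm': 4, 'g': 4, 'j': 1, 'd': 6}
del 'g' → {'a': 0, 'm': 4, 'j': 1, 'd': 6}
lookup['x'] = 4 → {'a': 0, 'm': 4, 'j': 1, 'd': 6, 'x': 4}
lookup['d'] = 6+3 = 9 → {'a': 0, 'm': 4, 'j': 1, 'd': 9, 'x': 4}
lookup['d'] = 9+5 = 14 → {'a': 0, 'm': 4, 'j': 1, 'd': 14, 'x': 4}
lookup['s'] = lookup['j']+1 = 2 → {'a': 0, 'm': 4, 'j': 1, 'd': 14, 'x': 4, 's': 2}
lookup['x'] = 4+5 = 9 → {'a': 0, 'm': 4, 'j': 1, 'd': 14, 'x': 9, 's': 2}
lookup['m'] = 1 → {'a': 0, 'm': 1, 'j': 1, 'd': 14, 'x': 9, 's': 2}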